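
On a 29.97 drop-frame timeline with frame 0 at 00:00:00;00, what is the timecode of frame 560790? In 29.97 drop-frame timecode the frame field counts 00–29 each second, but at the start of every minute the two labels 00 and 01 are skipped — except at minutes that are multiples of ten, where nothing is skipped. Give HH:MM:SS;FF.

Ten DF minutes hold 17982 frames, so frame 560790 lies in block 31 (frames 557442–575423) with 3348 frames into that block.
The block's first minute is 1800 frames and the rest 1798 each; 3348 frames reaches minute 1, so 31 × 18 + 1 × 2 = 560 labels have been skipped so far.
Adding those back, label number 560790 + 560 = 561350 at 30 labels/s is 18711 s + 20 f = 5 h 11 min 51 s frame 20, i.e. 05:11:51;20.

05:11:51;20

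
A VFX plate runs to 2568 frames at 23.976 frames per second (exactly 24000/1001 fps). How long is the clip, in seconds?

Running time = 2568 / (24000/1001) = 107.107 s.

107.107 seconds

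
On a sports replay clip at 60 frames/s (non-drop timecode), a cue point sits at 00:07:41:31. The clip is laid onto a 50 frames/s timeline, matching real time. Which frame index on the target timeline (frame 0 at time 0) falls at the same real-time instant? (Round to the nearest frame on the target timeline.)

Source frame index: (0×3600 + 7×60 + 41) × 60 + 31 = 27691.
Real time: 27691 / (60) = 27691/60 s.
Target frame: (27691/60) × (50) = 138455/6 ≈ 23075.833 → 23076.

frame 23076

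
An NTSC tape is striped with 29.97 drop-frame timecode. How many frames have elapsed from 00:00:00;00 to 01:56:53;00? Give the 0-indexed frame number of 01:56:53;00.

210180

Complete 10-minute blocks: 11, each 17982 frames → 197802.
Remaining 6 whole minutes in the current block: 1800 + 5 × 1798 = 10790 frames.
Within the current minute: 53 × 30 + 0 − 2 = 1588 (labels ;00/;01 skipped at this minute). Total = 197802 + 10790 + 1588 = 210180.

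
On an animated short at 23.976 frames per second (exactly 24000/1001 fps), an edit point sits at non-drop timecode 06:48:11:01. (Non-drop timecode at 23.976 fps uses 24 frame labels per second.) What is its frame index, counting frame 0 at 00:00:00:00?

Total seconds to the label: (6 × 3600 + 48 × 60 + 11) = 24491.
Frame index = 24491 × 24 + 1 = 587785.

587785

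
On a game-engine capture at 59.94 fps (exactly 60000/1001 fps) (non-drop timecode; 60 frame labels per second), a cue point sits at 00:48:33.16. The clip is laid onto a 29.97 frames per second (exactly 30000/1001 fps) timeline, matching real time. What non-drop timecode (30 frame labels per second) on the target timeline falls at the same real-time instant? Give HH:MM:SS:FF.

00:48:33:08

Source frame index: (0×3600 + 48×60 + 33) × 60 + 16 = 174796.
Real time: 174796 / (60000/1001) = 43742699/15000 s.
Target frame: (43742699/15000) × (30000/1001) = 87398.
At 30 labels/s: frame 87398 → 00:48:33:08.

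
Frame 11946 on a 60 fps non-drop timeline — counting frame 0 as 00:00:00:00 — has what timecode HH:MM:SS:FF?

11946 ÷ 60 = 199 full seconds, remainder 6 frames.
199 s = 0 h 3 min 19 s.
Timecode: 00:03:19:06.

00:03:19:06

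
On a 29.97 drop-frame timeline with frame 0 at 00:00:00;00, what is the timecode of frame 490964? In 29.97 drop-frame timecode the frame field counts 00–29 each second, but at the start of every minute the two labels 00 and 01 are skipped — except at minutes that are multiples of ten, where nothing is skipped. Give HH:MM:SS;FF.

04:33:01;26

Each 10-minute DF block holds 10 × 60 × 30 − 9 × 2 = 17982 frames. 490964 ÷ 17982 → 27 full blocks, remainder 5450.
Within the partial block the first minute is 1800 frames and each further minute 1798, so 3 further minute boundaries passed. Total skipped labels = 18 × 27 + 2 × 3 = 492.
Non-drop label index = 490964 + 492 = 491456; at 30 labels/s that is 04:33:01:26, i.e. DF 04:33:01;26.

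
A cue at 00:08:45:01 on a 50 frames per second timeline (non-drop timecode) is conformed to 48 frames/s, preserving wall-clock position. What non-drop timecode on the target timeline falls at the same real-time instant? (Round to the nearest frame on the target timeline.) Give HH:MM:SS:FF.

00:08:45:01

Source frame index: (0×3600 + 8×60 + 45) × 50 + 1 = 26251.
Real time: 26251 / (50) = 26251/50 s.
Target frame: (26251/50) × (48) = 630024/25 ≈ 25200.960 → 25201.
At 48 labels/s: frame 25201 → 00:08:45:01.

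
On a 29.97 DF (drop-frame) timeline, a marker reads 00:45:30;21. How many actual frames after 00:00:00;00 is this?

As if non-drop at 30 labels/s: (0 × 3600 + 45 × 60 + 30) × 30 + 21 = 81921.
Minute boundaries passed: 45; those not divisible by 10: 45 − 4 = 41; dropped labels = 2 × 41 = 82.
Actual frame index = 81921 − 82 = 81839.

81839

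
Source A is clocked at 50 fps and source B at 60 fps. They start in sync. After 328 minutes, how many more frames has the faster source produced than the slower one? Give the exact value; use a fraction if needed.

328 min = 19680 s.
A emits 50 × 19680 = 984000 frames; B emits 60 × 19680 = 1180800.
Difference = 196800 frames; B is ahead of A.

196800 frames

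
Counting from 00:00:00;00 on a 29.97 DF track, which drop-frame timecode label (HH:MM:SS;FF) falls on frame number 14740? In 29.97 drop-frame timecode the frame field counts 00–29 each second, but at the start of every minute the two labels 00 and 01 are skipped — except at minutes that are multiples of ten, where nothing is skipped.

00:08:11;26

Ten DF minutes hold 17982 frames, so frame 14740 lies in block 0 (frames 0–17981) with 14740 frames into that block.
The block's first minute is 1800 frames and the rest 1798 each; 14740 frames reaches minute 8, so 0 × 18 + 8 × 2 = 16 labels have been skipped so far.
Adding those back, label number 14740 + 16 = 14756 at 30 labels/s is 491 s + 26 f = 0 h 8 min 11 s frame 26, i.e. 00:08:11;26.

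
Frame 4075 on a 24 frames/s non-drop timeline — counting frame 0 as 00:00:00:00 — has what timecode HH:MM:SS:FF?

4075 ÷ 24 = 169 full seconds, remainder 19 frames.
169 s = 0 h 2 min 49 s.
Timecode: 00:02:49:19.

00:02:49:19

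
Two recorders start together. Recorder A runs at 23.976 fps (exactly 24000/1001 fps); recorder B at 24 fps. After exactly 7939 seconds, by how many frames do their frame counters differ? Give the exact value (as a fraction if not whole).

A emits 24000/1001 × 7939 = 190536000/1001 frames; B emits 24 × 7939 = 190536.
Difference = 190536/1001 frames (≈ 190.3457); B is ahead of A.

190536/1001 frames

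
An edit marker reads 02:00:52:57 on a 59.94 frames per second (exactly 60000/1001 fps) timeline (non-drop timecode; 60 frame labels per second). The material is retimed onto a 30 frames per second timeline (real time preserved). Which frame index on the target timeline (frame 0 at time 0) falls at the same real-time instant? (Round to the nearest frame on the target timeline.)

frame 217806

Source frame index: (2×3600 + 0×60 + 52) × 60 + 57 = 435177.
Real time: 435177 / (60000/1001) = 145204059/20000 s.
Target frame: (145204059/20000) × (30) = 435612177/2000 ≈ 217806.089 → 217806.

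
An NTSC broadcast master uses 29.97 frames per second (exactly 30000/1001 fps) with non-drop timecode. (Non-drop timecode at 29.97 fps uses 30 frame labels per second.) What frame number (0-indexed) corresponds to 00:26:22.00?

Total seconds to the label: (0 × 3600 + 26 × 60 + 22) = 1582.
Frame index = 1582 × 30 + 0 = 47460.

frame 47460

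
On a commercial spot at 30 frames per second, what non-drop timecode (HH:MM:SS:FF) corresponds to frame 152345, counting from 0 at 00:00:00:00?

152345 ÷ 30 = 5078 full seconds, remainder 5 frames.
5078 s = 1 h 24 min 38 s.
Timecode: 01:24:38:05.

01:24:38:05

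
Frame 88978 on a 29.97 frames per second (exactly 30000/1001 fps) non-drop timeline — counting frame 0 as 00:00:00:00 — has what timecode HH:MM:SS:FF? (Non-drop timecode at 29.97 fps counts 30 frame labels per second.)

00:49:25:28

88978 ÷ 30 = 2965 full seconds, remainder 28 frames.
2965 s = 0 h 49 min 25 s.
Timecode: 00:49:25:28.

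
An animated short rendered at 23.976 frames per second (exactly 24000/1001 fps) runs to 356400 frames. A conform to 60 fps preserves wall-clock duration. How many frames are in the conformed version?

Target frames = source frames × (target rate / source rate) = 356400 × (60)/(24000/1001) = 356400 × 1001/400 = 891891.

891891 frames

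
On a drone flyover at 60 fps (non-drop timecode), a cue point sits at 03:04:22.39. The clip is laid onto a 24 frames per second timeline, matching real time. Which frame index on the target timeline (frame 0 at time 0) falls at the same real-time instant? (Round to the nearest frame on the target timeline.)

Source frame index: (3×3600 + 4×60 + 22) × 60 + 39 = 663759.
Real time: 663759 / (60) = 221253/20 s.
Target frame: (221253/20) × (24) = 1327518/5 ≈ 265503.600 → 265504.

frame 265504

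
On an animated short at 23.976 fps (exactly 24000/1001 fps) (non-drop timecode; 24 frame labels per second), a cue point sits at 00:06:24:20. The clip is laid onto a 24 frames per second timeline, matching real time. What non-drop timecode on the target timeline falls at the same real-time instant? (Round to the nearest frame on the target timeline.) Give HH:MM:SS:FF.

Source frame index: (0×3600 + 6×60 + 24) × 24 + 20 = 9236.
Real time: 9236 / (24000/1001) = 2311309/6000 s.
Target frame: (2311309/6000) × (24) = 2311309/250 ≈ 9245.236 → 9245.
At 24 labels/s: frame 9245 → 00:06:25:05.

00:06:25:05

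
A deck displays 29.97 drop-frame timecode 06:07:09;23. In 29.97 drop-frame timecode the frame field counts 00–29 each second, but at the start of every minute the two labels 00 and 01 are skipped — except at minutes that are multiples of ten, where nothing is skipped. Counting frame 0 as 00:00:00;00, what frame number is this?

Complete 10-minute blocks: 36, each 17982 frames → 647352.
Remaining 7 whole minutes in the current block: 1800 + 6 × 1798 = 12588 frames.
Within the current minute: 9 × 30 + 23 − 2 = 291 (labels ;00/;01 skipped at this minute). Total = 647352 + 12588 + 291 = 660231.

660231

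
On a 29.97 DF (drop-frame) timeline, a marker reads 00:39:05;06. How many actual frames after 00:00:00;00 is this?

Complete 10-minute blocks: 3, each 17982 frames → 53946.
Remaining 9 whole minutes in the current block: 1800 + 8 × 1798 = 16184 frames.
Within the current minute: 5 × 30 + 6 − 2 = 154 (labels ;00/;01 skipped at this minute). Total = 53946 + 16184 + 154 = 70284.

70284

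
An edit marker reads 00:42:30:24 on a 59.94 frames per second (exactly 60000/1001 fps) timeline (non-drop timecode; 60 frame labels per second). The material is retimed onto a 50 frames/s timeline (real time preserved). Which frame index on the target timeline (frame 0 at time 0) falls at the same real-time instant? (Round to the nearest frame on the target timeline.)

frame 127648

Source frame index: (0×3600 + 42×60 + 30) × 60 + 24 = 153024.
Real time: 153024 / (60000/1001) = 1595594/625 s.
Target frame: (1595594/625) × (50) = 3191188/25 ≈ 127647.520 → 127648.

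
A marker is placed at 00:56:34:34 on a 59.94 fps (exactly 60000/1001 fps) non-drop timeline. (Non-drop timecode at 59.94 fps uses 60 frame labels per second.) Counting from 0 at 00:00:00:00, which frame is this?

frame 203674

Total seconds to the label: (0 × 3600 + 56 × 60 + 34) = 3394.
Frame index = 3394 × 60 + 34 = 203674.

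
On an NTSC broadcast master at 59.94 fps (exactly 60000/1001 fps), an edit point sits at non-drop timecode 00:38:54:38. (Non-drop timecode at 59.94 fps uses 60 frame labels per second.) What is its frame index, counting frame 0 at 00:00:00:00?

140078

Total seconds to the label: (0 × 3600 + 38 × 60 + 54) = 2334.
Frame index = 2334 × 60 + 38 = 140078.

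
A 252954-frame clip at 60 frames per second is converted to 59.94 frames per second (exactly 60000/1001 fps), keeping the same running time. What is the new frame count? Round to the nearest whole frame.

Frames at target rate = 252954 × (60000/1001) / (60) = 19458000/77 ≈ 252701.299.
Nearest whole frame: 252701.

252701 frames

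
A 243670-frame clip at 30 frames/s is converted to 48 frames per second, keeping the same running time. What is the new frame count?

389872 frames

Target frames = source frames × (target rate / source rate) = 243670 × (48)/(30) = 243670 × 8/5 = 389872.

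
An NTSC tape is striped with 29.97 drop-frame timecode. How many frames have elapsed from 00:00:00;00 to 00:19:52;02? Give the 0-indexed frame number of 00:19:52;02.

35726

Complete 10-minute blocks: 1, each 17982 frames → 17982.
Remaining 9 whole minutes in the current block: 1800 + 8 × 1798 = 16184 frames.
Within the current minute: 52 × 30 + 2 − 2 = 1560 (labels ;00/;01 skipped at this minute). Total = 17982 + 16184 + 1560 = 35726.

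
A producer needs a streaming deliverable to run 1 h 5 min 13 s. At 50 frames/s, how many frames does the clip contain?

1 h 5 min 13 s = 3913 s.
Frames = 3913 × 50 = 195650.

195650 frames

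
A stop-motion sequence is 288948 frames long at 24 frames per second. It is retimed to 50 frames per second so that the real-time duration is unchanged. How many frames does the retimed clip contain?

Target frames = source frames × (target rate / source rate) = 288948 × (50)/(24) = 288948 × 25/12 = 601975.

601975 frames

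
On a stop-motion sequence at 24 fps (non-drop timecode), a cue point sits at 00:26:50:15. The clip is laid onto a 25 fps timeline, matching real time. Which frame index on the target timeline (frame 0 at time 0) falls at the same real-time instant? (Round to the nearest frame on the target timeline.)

frame 40266

Source frame index: (0×3600 + 26×60 + 50) × 24 + 15 = 38655.
Real time: 38655 / (24) = 12885/8 s.
Target frame: (12885/8) × (25) = 322125/8 ≈ 40265.625 → 40266.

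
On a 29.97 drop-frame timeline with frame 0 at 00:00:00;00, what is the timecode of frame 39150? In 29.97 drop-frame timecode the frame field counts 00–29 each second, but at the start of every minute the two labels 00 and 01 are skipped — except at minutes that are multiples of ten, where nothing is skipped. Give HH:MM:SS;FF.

Each 10-minute DF block holds 10 × 60 × 30 − 9 × 2 = 17982 frames. 39150 ÷ 17982 → 2 full blocks, remainder 3186.
Within the partial block the first minute is 1800 frames and each further minute 1798, so 1 further minute boundary passed. Total skipped labels = 18 × 2 + 2 × 1 = 38.
Non-drop label index = 39150 + 38 = 39188; at 30 labels/s that is 00:21:46:08, i.e. DF 00:21:46;08.

00:21:46;08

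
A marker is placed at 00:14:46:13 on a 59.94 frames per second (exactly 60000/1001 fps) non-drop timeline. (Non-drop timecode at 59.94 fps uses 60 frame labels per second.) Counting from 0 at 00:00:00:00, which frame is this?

Total seconds to the label: (0 × 3600 + 14 × 60 + 46) = 886.
Frame index = 886 × 60 + 13 = 53173.

53173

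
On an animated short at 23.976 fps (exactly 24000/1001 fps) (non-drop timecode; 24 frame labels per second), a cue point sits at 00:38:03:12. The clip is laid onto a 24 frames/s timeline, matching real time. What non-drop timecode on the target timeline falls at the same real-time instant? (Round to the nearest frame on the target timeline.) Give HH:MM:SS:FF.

Source frame index: (0×3600 + 38×60 + 3) × 24 + 12 = 54804.
Real time: 54804 / (24000/1001) = 4571567/2000 s.
Target frame: (4571567/2000) × (24) = 13714701/250 ≈ 54858.804 → 54859.
At 24 labels/s: frame 54859 → 00:38:05:19.

00:38:05:19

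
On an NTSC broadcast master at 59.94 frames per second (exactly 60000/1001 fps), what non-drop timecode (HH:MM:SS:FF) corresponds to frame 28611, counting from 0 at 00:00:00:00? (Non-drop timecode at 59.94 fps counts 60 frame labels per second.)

00:07:56:51

28611 ÷ 60 = 476 full seconds, remainder 51 frames.
476 s = 0 h 7 min 56 s.
Timecode: 00:07:56:51.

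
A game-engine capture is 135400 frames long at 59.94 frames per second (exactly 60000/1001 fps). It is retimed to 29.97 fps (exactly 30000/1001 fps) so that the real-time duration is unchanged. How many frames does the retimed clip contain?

67700 frames

Target frames = source frames × (target rate / source rate) = 135400 × (30000/1001)/(60000/1001) = 135400 × 1/2 = 67700.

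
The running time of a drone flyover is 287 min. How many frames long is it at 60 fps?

1033200 frames

287 min = 17220 s.
Frames = 17220 × 60 = 1033200.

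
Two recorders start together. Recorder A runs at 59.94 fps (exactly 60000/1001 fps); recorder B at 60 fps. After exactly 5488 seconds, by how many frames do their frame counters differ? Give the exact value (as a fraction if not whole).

A emits 60000/1001 × 5488 = 47040000/143 frames; B emits 60 × 5488 = 329280.
Difference = 47040/143 frames (≈ 328.9510); B is ahead of A.

47040/143 frames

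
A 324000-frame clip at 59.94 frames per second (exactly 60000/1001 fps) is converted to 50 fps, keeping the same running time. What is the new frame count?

Target frames = source frames × (target rate / source rate) = 324000 × (50)/(60000/1001) = 324000 × 1001/1200 = 270270.

270270 frames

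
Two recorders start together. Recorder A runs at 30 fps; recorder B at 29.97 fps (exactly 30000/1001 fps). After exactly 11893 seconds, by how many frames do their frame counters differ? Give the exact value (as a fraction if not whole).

A emits 30 × 11893 = 356790 frames; B emits 30000/1001 × 11893 = 50970000/143.
Difference = 50970/143 frames (≈ 356.4336); B is behind A.

50970/143 frames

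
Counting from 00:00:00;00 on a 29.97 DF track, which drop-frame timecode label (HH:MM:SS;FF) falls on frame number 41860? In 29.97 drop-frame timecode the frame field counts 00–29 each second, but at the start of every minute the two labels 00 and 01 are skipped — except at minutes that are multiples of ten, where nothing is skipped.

00:23:16;22

Ten DF minutes hold 17982 frames, so frame 41860 lies in block 2 (frames 35964–53945) with 5896 frames into that block.
The block's first minute is 1800 frames and the rest 1798 each; 5896 frames reaches minute 3, so 2 × 18 + 3 × 2 = 42 labels have been skipped so far.
Adding those back, label number 41860 + 42 = 41902 at 30 labels/s is 1396 s + 22 f = 0 h 23 min 16 s frame 22, i.e. 00:23:16;22.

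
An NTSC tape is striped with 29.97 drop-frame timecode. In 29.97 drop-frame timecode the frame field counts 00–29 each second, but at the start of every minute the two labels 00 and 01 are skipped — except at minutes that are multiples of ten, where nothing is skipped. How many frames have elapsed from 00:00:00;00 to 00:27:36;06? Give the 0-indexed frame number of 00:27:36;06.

As if non-drop at 30 labels/s: (0 × 3600 + 27 × 60 + 36) × 30 + 6 = 49686.
Minute boundaries passed: 27; those not divisible by 10: 27 − 2 = 25; dropped labels = 2 × 25 = 50.
Actual frame index = 49686 − 50 = 49636.

49636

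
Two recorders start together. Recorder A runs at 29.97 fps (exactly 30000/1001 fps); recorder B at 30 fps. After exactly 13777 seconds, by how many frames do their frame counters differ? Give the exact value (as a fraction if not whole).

413310/1001 frames

A emits 30000/1001 × 13777 = 413310000/1001 frames; B emits 30 × 13777 = 413310.
Difference = 413310/1001 frames (≈ 412.8971); B is ahead of A.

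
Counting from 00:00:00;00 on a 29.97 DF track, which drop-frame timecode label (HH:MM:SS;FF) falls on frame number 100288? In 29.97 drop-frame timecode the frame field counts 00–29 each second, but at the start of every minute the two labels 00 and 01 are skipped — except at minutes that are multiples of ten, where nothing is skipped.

00:55:46;08

Ten DF minutes hold 17982 frames, so frame 100288 lies in block 5 (frames 89910–107891) with 10378 frames into that block.
The block's first minute is 1800 frames and the rest 1798 each; 10378 frames reaches minute 5, so 5 × 18 + 5 × 2 = 100 labels have been skipped so far.
Adding those back, label number 100288 + 100 = 100388 at 30 labels/s is 3346 s + 8 f = 0 h 55 min 46 s frame 8, i.e. 00:55:46;08.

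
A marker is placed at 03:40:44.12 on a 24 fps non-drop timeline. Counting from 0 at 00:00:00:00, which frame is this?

Total seconds to the label: (3 × 3600 + 40 × 60 + 44) = 13244.
Frame index = 13244 × 24 + 12 = 317868.

frame 317868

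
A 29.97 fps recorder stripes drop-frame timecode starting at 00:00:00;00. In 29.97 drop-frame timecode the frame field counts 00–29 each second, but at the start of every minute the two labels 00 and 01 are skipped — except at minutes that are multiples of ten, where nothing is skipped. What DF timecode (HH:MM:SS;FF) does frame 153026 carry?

Ten DF minutes hold 17982 frames, so frame 153026 lies in block 8 (frames 143856–161837) with 9170 frames into that block.
The block's first minute is 1800 frames and the rest 1798 each; 9170 frames reaches minute 5, so 8 × 18 + 5 × 2 = 154 labels have been skipped so far.
Adding those back, label number 153026 + 154 = 153180 at 30 labels/s is 5106 s + 0 f = 1 h 25 min 6 s frame 0, i.e. 01:25:06;00.

01:25:06;00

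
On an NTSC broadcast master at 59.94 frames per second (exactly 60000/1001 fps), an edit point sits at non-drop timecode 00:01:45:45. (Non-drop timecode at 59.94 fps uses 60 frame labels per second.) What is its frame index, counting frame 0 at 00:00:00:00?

Total seconds to the label: (0 × 3600 + 1 × 60 + 45) = 105.
Frame index = 105 × 60 + 45 = 6345.

6345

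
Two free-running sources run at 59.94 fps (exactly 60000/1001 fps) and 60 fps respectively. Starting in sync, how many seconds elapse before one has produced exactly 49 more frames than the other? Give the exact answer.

The gap grows by |60 − 60000/1001| = 60/1001 frames per second.
Time for a 49-frame gap: 49 ÷ (60/1001) = 49049/60 s.

49049/60 seconds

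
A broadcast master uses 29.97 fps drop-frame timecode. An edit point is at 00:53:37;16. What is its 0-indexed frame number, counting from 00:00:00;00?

As if non-drop at 30 labels/s: (0 × 3600 + 53 × 60 + 37) × 30 + 16 = 96526.
Minute boundaries passed: 53; those not divisible by 10: 53 − 5 = 48; dropped labels = 2 × 48 = 96.
Actual frame index = 96526 − 96 = 96430.

96430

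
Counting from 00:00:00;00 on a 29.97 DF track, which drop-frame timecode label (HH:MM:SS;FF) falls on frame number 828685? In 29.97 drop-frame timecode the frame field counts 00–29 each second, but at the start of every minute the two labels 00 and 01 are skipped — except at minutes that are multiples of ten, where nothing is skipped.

Ten DF minutes hold 17982 frames, so frame 828685 lies in block 46 (frames 827172–845153) with 1513 frames into that block.
The block's first minute is 1800 frames and the rest 1798 each; 1513 frames reaches minute 0, so 46 × 18 + 0 × 2 = 828 labels have been skipped so far.
Adding those back, label number 828685 + 828 = 829513 at 30 labels/s is 27650 s + 13 f = 7 h 40 min 50 s frame 13, i.e. 07:40:50;13.

07:40:50;13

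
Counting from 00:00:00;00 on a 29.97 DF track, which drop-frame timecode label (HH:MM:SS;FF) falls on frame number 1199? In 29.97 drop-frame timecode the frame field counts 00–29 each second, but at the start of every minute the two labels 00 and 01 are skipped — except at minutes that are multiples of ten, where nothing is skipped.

00:00:39;29

Each 10-minute DF block holds 10 × 60 × 30 − 9 × 2 = 17982 frames. 1199 ÷ 17982 → 0 full blocks, remainder 1199.
Within the partial block the first minute is 1800 frames and each further minute 1798, so 0 further minute boundaries passed. Total skipped labels = 18 × 0 + 2 × 0 = 0.
Non-drop label index = 1199 + 0 = 1199; at 30 labels/s that is 00:00:39:29, i.e. DF 00:00:39;29.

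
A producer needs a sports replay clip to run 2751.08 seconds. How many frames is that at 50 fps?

137554 frames

Frames = 2751.08 × 50 = 137554.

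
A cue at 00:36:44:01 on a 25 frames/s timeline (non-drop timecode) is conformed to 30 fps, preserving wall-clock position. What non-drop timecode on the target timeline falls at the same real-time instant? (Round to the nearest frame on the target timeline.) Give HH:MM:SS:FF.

00:36:44:01

Source frame index: (0×3600 + 36×60 + 44) × 25 + 1 = 55101.
Real time: 55101 / (25) = 55101/25 s.
Target frame: (55101/25) × (30) = 330606/5 ≈ 66121.200 → 66121.
At 30 labels/s: frame 66121 → 00:36:44:01.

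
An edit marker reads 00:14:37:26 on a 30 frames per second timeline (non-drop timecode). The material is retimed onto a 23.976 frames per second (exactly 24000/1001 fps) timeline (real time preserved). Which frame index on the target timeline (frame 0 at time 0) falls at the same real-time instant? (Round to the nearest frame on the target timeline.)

Source frame index: (0×3600 + 14×60 + 37) × 30 + 26 = 26336.
Real time: 26336 / (30) = 13168/15 s.
Target frame: (13168/15) × (24000/1001) = 21068800/1001 ≈ 21047.752 → 21048.

frame 21048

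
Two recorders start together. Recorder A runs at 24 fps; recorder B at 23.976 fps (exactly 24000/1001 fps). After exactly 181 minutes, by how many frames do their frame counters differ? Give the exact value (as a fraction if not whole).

260640/1001 frames

181 min = 10860 s.
A emits 24 × 10860 = 260640 frames; B emits 24000/1001 × 10860 = 260640000/1001.
Difference = 260640/1001 frames (≈ 260.3796); B is behind A.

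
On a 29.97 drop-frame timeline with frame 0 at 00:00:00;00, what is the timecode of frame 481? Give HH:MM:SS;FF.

00:00:16;01

Ten DF minutes hold 17982 frames, so frame 481 lies in block 0 (frames 0–17981) with 481 frames into that block.
The block's first minute is 1800 frames and the rest 1798 each; 481 frames reaches minute 0, so 0 × 18 + 0 × 2 = 0 labels have been skipped so far.
Adding those back, label number 481 + 0 = 481 at 30 labels/s is 16 s + 1 f = 0 h 0 min 16 s frame 1, i.e. 00:00:16;01.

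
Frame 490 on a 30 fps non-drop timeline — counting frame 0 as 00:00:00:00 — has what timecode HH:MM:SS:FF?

00:00:16:10

490 ÷ 30 = 16 full seconds, remainder 10 frames.
16 s = 0 h 0 min 16 s.
Timecode: 00:00:16:10.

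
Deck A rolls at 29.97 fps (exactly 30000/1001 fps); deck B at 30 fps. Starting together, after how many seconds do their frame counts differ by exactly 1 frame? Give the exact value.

1001/30 seconds

The gap grows by |30 − 30000/1001| = 30/1001 frames per second.
Time for a 1-frame gap: 1 ÷ (30/1001) = 1001/30 s.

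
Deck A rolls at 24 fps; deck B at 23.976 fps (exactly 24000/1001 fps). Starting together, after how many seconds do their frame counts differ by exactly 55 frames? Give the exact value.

The gap grows by |24000/1001 − 24| = 24/1001 frames per second.
Time for a 55-frame gap: 55 ÷ (24/1001) = 55055/24 s.

55055/24 seconds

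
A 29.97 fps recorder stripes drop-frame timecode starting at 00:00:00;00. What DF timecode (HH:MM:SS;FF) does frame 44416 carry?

Ten DF minutes hold 17982 frames, so frame 44416 lies in block 2 (frames 35964–53945) with 8452 frames into that block.
The block's first minute is 1800 frames and the rest 1798 each; 8452 frames reaches minute 4, so 2 × 18 + 4 × 2 = 44 labels have been skipped so far.
Adding those back, label number 44416 + 44 = 44460 at 30 labels/s is 1482 s + 0 f = 0 h 24 min 42 s frame 0, i.e. 00:24:42;00.

00:24:42;00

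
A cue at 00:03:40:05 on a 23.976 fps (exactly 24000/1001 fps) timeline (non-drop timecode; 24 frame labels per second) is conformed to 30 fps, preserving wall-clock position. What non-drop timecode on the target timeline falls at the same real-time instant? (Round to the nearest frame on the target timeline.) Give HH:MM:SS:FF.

00:03:40:13

Source frame index: (0×3600 + 3×60 + 40) × 24 + 5 = 5285.
Real time: 5285 / (24000/1001) = 1058057/4800 s.
Target frame: (1058057/4800) × (30) = 1058057/160 ≈ 6612.856 → 6613.
At 30 labels/s: frame 6613 → 00:03:40:13.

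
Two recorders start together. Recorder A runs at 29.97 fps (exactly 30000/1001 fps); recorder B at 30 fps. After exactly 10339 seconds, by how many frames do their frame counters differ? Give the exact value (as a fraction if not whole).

A emits 30000/1001 × 10339 = 44310000/143 frames; B emits 30 × 10339 = 310170.
Difference = 44310/143 frames (≈ 309.8601); B is ahead of A.

44310/143 frames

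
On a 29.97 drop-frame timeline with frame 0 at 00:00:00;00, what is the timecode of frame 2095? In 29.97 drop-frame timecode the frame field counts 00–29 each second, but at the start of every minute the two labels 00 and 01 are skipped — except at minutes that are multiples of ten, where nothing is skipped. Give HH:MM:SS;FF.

00:01:09;27

Ten DF minutes hold 17982 frames, so frame 2095 lies in block 0 (frames 0–17981) with 2095 frames into that block.
The block's first minute is 1800 frames and the rest 1798 each; 2095 frames reaches minute 1, so 0 × 18 + 1 × 2 = 2 labels have been skipped so far.
Adding those back, label number 2095 + 2 = 2097 at 30 labels/s is 69 s + 27 f = 0 h 1 min 9 s frame 27, i.e. 00:01:09;27.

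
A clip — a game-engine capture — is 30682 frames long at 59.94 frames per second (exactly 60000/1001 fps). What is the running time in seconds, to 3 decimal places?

511.878 seconds

Running time = 30682 × 1001/60000 = 15356341/30000 s ≈ 511.878 s.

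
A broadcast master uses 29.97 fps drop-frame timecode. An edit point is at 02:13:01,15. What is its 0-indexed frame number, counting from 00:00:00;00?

Complete 10-minute blocks: 13, each 17982 frames → 233766.
Remaining 3 whole minutes in the current block: 1800 + 2 × 1798 = 5396 frames.
Within the current minute: 1 × 30 + 15 − 2 = 43 (labels ;00/;01 skipped at this minute). Total = 233766 + 5396 + 43 = 239205.

239205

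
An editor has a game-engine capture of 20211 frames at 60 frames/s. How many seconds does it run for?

Running time = 20211 / (60) = 336.85 s.

336.85 seconds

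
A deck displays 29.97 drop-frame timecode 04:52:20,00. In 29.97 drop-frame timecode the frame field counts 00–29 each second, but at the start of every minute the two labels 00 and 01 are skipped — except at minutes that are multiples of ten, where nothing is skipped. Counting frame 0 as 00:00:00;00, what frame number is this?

As if non-drop at 30 labels/s: (4 × 3600 + 52 × 60 + 20) × 30 + 0 = 526200.
Minute boundaries passed: 292; those not divisible by 10: 292 − 29 = 263; dropped labels = 2 × 263 = 526.
Actual frame index = 526200 − 526 = 525674.

525674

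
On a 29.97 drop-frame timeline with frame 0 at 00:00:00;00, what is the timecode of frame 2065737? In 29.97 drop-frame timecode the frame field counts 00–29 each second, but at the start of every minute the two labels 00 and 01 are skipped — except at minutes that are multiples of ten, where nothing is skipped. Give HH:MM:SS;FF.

19:08:46;25

Each 10-minute DF block holds 10 × 60 × 30 − 9 × 2 = 17982 frames. 2065737 ÷ 17982 → 114 full blocks, remainder 15789.
Within the partial block the first minute is 1800 frames and each further minute 1798, so 8 further minute boundaries passed. Total skipped labels = 18 × 114 + 2 × 8 = 2068.
Non-drop label index = 2065737 + 2068 = 2067805; at 30 labels/s that is 19:08:46:25, i.e. DF 19:08:46;25.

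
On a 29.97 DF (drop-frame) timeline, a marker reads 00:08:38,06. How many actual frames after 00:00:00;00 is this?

15530

Complete 10-minute blocks: 0, each 17982 frames → 0.
Remaining 8 whole minutes in the current block: 1800 + 7 × 1798 = 14386 frames.
Within the current minute: 38 × 30 + 6 − 2 = 1144 (labels ;00/;01 skipped at this minute). Total = 0 + 14386 + 1144 = 15530.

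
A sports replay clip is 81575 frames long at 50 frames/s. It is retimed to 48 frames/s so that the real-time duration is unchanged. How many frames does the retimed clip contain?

78312 frames

Target frames = source frames × (target rate / source rate) = 81575 × (48)/(50) = 81575 × 24/25 = 78312.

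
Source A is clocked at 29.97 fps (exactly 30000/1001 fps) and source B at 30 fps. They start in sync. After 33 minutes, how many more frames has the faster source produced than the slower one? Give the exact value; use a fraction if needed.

33 min = 1980 s.
A emits 30000/1001 × 1980 = 5400000/91 frames; B emits 30 × 1980 = 59400.
Difference = 5400/91 frames (≈ 59.3407); B is ahead of A.

5400/91 frames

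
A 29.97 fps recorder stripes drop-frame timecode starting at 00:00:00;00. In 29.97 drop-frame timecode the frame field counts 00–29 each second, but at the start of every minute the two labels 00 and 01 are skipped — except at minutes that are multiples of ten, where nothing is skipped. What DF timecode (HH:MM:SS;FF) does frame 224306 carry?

Ten DF minutes hold 17982 frames, so frame 224306 lies in block 12 (frames 215784–233765) with 8522 frames into that block.
The block's first minute is 1800 frames and the rest 1798 each; 8522 frames reaches minute 4, so 12 × 18 + 4 × 2 = 224 labels have been skipped so far.
Adding those back, label number 224306 + 224 = 224530 at 30 labels/s is 7484 s + 10 f = 2 h 4 min 44 s frame 10, i.e. 02:04:44;10.

02:04:44;10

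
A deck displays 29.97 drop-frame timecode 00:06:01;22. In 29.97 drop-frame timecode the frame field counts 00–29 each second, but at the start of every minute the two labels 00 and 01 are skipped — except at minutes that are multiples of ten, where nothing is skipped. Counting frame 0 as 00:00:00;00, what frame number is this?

Complete 10-minute blocks: 0, each 17982 frames → 0.
Remaining 6 whole minutes in the current block: 1800 + 5 × 1798 = 10790 frames.
Within the current minute: 1 × 30 + 22 − 2 = 50 (labels ;00/;01 skipped at this minute). Total = 0 + 10790 + 50 = 10840.

10840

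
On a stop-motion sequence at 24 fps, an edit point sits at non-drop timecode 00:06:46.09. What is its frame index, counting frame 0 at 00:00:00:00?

9753

Total seconds to the label: (0 × 3600 + 6 × 60 + 46) = 406.
Frame index = 406 × 24 + 9 = 9753.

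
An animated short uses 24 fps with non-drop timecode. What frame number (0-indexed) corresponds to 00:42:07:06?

Total seconds to the label: (0 × 3600 + 42 × 60 + 7) = 2527.
Frame index = 2527 × 24 + 6 = 60654.

60654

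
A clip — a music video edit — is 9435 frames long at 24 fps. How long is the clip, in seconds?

393.125 seconds

Running time = 9435 / (24) = 393.125 s.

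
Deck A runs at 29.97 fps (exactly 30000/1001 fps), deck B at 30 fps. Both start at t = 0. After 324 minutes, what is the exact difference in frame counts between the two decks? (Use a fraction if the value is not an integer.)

583200/1001 frames

324 min = 19440 s.
A emits 30000/1001 × 19440 = 583200000/1001 frames; B emits 30 × 19440 = 583200.
Difference = 583200/1001 frames (≈ 582.6174); B is ahead of A.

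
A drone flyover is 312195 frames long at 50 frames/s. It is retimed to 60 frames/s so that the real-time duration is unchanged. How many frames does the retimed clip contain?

Target frames = source frames × (target rate / source rate) = 312195 × (60)/(50) = 312195 × 6/5 = 374634.

374634 frames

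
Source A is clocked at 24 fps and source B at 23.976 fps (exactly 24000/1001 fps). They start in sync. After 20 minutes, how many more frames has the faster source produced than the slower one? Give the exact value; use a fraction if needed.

28800/1001 frames

20 min = 1200 s.
A emits 24 × 1200 = 28800 frames; B emits 24000/1001 × 1200 = 28800000/1001.
Difference = 28800/1001 frames (≈ 28.7712); B is behind A.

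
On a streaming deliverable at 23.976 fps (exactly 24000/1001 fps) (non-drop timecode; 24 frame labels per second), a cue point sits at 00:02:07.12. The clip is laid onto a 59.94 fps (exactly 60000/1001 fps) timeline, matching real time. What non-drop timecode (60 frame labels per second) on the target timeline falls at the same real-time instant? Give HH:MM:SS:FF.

Source frame index: (0×3600 + 2×60 + 7) × 24 + 12 = 3060.
Real time: 3060 / (24000/1001) = 51051/400 s.
Target frame: (51051/400) × (60000/1001) = 7650.
At 60 labels/s: frame 7650 → 00:02:07:30.

00:02:07:30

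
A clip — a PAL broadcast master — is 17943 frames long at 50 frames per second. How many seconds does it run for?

358.86 seconds

Running time = 17943 / (50) = 358.86 s.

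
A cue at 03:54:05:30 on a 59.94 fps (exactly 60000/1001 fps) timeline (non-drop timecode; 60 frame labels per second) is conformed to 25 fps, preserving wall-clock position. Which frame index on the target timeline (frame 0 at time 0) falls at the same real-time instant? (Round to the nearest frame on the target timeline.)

frame 351489

Source frame index: (3×3600 + 54×60 + 5) × 60 + 30 = 842730.
Real time: 842730 / (60000/1001) = 28119091/2000 s.
Target frame: (28119091/2000) × (25) = 28119091/80 ≈ 351488.638 → 351489.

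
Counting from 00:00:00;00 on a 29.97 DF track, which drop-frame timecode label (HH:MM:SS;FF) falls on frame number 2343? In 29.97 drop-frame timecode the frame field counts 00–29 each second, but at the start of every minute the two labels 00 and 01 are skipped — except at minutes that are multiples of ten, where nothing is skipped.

00:01:18;05

Ten DF minutes hold 17982 frames, so frame 2343 lies in block 0 (frames 0–17981) with 2343 frames into that block.
The block's first minute is 1800 frames and the rest 1798 each; 2343 frames reaches minute 1, so 0 × 18 + 1 × 2 = 2 labels have been skipped so far.
Adding those back, label number 2343 + 2 = 2345 at 30 labels/s is 78 s + 5 f = 0 h 1 min 18 s frame 5, i.e. 00:01:18;05.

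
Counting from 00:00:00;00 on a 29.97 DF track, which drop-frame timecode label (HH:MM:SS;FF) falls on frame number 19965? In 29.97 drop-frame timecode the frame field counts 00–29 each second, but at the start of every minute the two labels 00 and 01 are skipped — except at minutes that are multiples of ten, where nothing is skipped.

00:11:06;05

Ten DF minutes hold 17982 frames, so frame 19965 lies in block 1 (frames 17982–35963) with 1983 frames into that block.
The block's first minute is 1800 frames and the rest 1798 each; 1983 frames reaches minute 1, so 1 × 18 + 1 × 2 = 20 labels have been skipped so far.
Adding those back, label number 19965 + 20 = 19985 at 30 labels/s is 666 s + 5 f = 0 h 11 min 6 s frame 5, i.e. 00:11:06;05.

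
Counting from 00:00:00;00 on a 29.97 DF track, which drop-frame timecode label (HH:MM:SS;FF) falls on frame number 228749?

Ten DF minutes hold 17982 frames, so frame 228749 lies in block 12 (frames 215784–233765) with 12965 frames into that block.
The block's first minute is 1800 frames and the rest 1798 each; 12965 frames reaches minute 7, so 12 × 18 + 7 × 2 = 230 labels have been skipped so far.
Adding those back, label number 228749 + 230 = 228979 at 30 labels/s is 7632 s + 19 f = 2 h 7 min 12 s frame 19, i.e. 02:07:12;19.

02:07:12;19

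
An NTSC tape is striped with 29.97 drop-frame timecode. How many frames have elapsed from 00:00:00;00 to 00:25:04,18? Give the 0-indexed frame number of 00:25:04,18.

45092

Complete 10-minute blocks: 2, each 17982 frames → 35964.
Remaining 5 whole minutes in the current block: 1800 + 4 × 1798 = 8992 frames.
Within the current minute: 4 × 30 + 18 − 2 = 136 (labels ;00/;01 skipped at this minute). Total = 35964 + 8992 + 136 = 45092.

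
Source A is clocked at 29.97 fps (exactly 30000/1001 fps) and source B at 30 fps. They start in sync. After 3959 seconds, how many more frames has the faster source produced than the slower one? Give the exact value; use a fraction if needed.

118770/1001 frames

A emits 30000/1001 × 3959 = 118770000/1001 frames; B emits 30 × 3959 = 118770.
Difference = 118770/1001 frames (≈ 118.6513); B is ahead of A.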